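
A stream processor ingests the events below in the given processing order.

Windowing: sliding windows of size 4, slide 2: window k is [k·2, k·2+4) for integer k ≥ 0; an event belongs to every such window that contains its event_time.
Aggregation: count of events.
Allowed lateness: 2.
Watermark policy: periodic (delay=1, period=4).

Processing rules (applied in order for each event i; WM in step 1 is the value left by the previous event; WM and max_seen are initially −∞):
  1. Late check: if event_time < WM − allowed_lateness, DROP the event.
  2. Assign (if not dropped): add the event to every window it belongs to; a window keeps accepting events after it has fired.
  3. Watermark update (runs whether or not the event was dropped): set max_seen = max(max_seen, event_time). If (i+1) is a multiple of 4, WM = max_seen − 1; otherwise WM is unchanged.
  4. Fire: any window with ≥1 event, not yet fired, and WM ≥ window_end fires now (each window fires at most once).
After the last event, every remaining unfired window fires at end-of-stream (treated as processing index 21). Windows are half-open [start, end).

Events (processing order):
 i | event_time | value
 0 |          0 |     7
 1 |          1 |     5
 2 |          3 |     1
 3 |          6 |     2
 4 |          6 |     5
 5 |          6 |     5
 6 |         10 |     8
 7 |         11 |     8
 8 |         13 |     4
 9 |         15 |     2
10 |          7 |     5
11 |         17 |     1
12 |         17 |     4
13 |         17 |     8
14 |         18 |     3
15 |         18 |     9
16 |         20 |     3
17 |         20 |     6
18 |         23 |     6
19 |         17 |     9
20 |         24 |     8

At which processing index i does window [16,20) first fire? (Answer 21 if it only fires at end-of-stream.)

i=0 t=0 v=7: → [0,4); WM=−∞
i=1 t=1 v=5: → [0,4); WM=−∞
i=2 t=3 v=1: → [2,6),[0,4); WM=−∞
i=3 t=6 v=2: → [6,10),[4,8); WM=5; [0,4) fires=3
i=4 t=6 v=5: → [6,10),[4,8); WM=5
i=5 t=6 v=5: → [6,10),[4,8); WM=5
i=6 t=10 v=8: → [10,14),[8,12); WM=5
i=7 t=11 v=8: → [10,14),[8,12); WM=10; [2,6) fires=1 [4,8) fires=3 [6,10) fires=3
i=8 t=13 v=4: → [12,16),[10,14); WM=10
i=9 t=15 v=2: → [14,18),[12,16); WM=10
i=10 t=7 v=5: DROP (t<10-2); WM=10
i=11 t=17 v=1: → [16,20),[14,18); WM=16; [8,12) fires=2 [10,14) fires=3 [12,16) fires=2
i=12 t=17 v=4: → [16,20),[14,18); WM=16
i=13 t=17 v=8: → [16,20),[14,18); WM=16
i=14 t=18 v=3: → [18,22),[16,20); WM=16
i=15 t=18 v=9: → [18,22),[16,20); WM=17
i=16 t=20 v=3: → [20,24),[18,22); WM=17
i=17 t=20 v=6: → [20,24),[18,22); WM=17
i=18 t=23 v=6: → [22,26),[20,24); WM=17
i=19 t=17 v=9: → [16,20),[14,18); WM=22; [14,18) fires=5 [16,20) fires=6 [18,22) fires=4
i=20 t=24 v=8: → [24,28),[22,26); WM=22

19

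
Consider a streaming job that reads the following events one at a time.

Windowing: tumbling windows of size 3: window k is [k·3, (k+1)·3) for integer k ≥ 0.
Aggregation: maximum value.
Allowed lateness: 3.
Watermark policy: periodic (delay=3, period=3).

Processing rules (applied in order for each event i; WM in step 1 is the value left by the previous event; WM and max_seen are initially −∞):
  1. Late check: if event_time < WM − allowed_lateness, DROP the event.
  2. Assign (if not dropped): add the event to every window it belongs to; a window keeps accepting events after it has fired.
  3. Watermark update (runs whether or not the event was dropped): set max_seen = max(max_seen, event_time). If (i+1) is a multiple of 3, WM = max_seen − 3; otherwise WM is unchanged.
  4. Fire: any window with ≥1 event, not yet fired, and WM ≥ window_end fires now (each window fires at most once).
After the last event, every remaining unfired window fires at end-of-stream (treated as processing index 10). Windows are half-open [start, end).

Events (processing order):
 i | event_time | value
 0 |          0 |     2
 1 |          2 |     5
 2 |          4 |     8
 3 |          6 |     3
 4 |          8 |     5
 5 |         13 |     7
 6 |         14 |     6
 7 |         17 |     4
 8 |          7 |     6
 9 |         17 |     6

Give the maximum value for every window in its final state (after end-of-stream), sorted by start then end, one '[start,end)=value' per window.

i=0 t=0 v=2: → [0,3); WM=−∞
i=1 t=2 v=5: → [0,3); WM=−∞
i=2 t=4 v=8: → [3,6); WM=1
i=3 t=6 v=3: → [6,9); WM=1
i=4 t=8 v=5: → [6,9); WM=1
i=5 t=13 v=7: → [12,15); WM=10; [0,3) fires=5 [3,6) fires=8 [6,9) fires=5
i=6 t=14 v=6: → [12,15); WM=10
i=7 t=17 v=4: → [15,18); WM=10
i=8 t=7 v=6: → [6,9); WM=14
i=9 t=17 v=6: → [15,18); WM=14

[0,3)=5 [3,6)=8 [6,9)=6 [12,15)=7 [15,18)=6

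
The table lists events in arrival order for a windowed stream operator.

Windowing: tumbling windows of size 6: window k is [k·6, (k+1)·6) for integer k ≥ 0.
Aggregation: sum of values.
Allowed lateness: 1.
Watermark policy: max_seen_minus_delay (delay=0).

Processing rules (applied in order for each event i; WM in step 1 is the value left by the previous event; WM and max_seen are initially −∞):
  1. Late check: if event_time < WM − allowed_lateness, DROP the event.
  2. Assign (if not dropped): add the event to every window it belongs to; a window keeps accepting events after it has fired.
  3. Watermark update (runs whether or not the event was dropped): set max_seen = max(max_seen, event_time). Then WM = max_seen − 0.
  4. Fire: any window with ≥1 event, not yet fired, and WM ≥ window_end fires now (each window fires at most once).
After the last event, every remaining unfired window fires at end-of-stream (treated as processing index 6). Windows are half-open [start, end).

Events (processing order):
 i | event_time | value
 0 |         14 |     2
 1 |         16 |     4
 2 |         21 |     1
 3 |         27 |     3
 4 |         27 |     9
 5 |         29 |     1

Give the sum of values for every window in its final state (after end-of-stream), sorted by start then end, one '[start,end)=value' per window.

[12,18)=6 [18,24)=1 [24,30)=13

i=0 t=14 v=2: → [12,18); WM=14
i=1 t=16 v=4: → [12,18); WM=16
i=2 t=21 v=1: → [18,24); WM=21; [12,18) fires=6
i=3 t=27 v=3: → [24,30); WM=27; [18,24) fires=1
i=4 t=27 v=9: → [24,30); WM=27
i=5 t=29 v=1: → [24,30); WM=29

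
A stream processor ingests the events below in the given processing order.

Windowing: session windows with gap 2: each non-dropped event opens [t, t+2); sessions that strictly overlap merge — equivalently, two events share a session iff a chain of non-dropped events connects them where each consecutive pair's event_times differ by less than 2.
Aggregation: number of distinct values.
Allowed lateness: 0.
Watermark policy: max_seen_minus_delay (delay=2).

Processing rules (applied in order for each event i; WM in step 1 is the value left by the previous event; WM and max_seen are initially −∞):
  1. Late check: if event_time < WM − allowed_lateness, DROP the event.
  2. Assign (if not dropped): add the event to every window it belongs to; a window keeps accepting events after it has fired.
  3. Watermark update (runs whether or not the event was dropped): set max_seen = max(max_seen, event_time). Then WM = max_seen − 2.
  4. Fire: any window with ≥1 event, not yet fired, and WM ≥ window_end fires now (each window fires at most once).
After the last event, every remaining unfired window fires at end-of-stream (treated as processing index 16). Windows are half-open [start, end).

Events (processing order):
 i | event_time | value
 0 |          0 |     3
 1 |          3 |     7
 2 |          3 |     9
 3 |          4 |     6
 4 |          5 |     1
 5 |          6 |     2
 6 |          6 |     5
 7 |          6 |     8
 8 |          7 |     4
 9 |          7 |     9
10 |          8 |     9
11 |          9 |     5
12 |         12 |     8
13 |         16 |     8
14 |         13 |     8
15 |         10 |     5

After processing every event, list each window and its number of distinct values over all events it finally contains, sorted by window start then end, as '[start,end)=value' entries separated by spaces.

i=0 t=0 v=3: → [0,2); WM=-2
i=1 t=3 v=7: → [3,5); WM=1
i=2 t=3 v=9: → [3,5); WM=1
i=3 t=4 v=6: → [3,6); WM=2
i=4 t=5 v=1: → [3,7); WM=3
i=5 t=6 v=2: → [3,8); WM=4
i=6 t=6 v=5: → [3,8); WM=4
i=7 t=6 v=8: → [3,8); WM=4
i=8 t=7 v=4: → [3,9); WM=5
i=9 t=7 v=9: → [3,9); WM=5
i=10 t=8 v=9: → [3,10); WM=6
i=11 t=9 v=5: → [3,11); WM=7
i=12 t=12 v=8: → [12,14); WM=10
i=13 t=16 v=8: → [16,18); WM=14
i=14 t=13 v=8: DROP (t<14-0); WM=14
i=15 t=10 v=5: DROP (t<14-0); WM=14

[0,2)=1 [3,11)=8 [12,14)=1 [16,18)=1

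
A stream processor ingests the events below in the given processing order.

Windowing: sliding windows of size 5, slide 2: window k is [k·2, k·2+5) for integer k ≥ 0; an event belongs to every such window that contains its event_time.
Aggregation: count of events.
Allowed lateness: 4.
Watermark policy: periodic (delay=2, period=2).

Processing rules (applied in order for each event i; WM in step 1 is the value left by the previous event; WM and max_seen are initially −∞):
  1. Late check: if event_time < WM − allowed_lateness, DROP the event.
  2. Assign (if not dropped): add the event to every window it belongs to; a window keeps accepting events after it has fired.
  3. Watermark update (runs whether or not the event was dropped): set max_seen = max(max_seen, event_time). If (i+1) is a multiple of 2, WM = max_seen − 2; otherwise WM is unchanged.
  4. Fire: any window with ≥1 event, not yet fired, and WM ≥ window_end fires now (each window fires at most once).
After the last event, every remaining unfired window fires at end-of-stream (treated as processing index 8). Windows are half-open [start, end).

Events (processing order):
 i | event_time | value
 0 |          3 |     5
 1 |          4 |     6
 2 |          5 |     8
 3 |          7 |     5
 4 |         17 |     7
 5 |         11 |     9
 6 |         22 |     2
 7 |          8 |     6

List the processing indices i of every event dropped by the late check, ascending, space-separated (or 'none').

7

i=0 t=3 v=5: → [2,7),[0,5); WM=−∞
i=1 t=4 v=6: → [4,9),[2,7),[0,5); WM=2
i=2 t=5 v=8: → [4,9),[2,7); WM=2
i=3 t=7 v=5: → [6,11),[4,9); WM=5; [0,5) fires=2
i=4 t=17 v=7: → [16,21),[14,19); WM=5
i=5 t=11 v=9: → [10,15),[8,13); WM=15; [2,7) fires=3 [4,9) fires=3 [6,11) fires=1 [8,13) fires=1 [10,15) fires=1
i=6 t=22 v=2: → [22,27),[20,25),[18,23); WM=15
i=7 t=8 v=6: DROP (t<15-4); WM=20; [14,19) fires=1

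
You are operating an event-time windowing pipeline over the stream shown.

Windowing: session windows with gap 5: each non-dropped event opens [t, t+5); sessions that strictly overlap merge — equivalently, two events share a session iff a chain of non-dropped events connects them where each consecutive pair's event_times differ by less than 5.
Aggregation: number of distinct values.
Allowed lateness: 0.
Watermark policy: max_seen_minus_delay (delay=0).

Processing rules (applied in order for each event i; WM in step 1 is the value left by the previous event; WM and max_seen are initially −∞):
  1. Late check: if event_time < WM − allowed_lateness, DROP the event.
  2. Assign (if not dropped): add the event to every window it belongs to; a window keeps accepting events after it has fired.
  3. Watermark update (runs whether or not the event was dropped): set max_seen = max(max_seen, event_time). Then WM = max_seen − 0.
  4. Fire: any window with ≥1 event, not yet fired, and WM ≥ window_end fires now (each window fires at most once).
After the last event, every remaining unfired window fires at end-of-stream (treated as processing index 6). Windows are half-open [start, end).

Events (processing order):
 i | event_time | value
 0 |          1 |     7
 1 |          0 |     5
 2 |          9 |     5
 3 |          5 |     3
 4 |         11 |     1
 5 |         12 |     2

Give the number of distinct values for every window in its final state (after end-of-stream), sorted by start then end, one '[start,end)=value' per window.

i=0 t=1 v=7: → [1,6); WM=1
i=1 t=0 v=5: DROP (t<1-0); WM=1
i=2 t=9 v=5: → [9,14); WM=9
i=3 t=5 v=3: DROP (t<9-0); WM=9
i=4 t=11 v=1: → [9,16); WM=11
i=5 t=12 v=2: → [9,17); WM=12

[1,6)=1 [9,17)=3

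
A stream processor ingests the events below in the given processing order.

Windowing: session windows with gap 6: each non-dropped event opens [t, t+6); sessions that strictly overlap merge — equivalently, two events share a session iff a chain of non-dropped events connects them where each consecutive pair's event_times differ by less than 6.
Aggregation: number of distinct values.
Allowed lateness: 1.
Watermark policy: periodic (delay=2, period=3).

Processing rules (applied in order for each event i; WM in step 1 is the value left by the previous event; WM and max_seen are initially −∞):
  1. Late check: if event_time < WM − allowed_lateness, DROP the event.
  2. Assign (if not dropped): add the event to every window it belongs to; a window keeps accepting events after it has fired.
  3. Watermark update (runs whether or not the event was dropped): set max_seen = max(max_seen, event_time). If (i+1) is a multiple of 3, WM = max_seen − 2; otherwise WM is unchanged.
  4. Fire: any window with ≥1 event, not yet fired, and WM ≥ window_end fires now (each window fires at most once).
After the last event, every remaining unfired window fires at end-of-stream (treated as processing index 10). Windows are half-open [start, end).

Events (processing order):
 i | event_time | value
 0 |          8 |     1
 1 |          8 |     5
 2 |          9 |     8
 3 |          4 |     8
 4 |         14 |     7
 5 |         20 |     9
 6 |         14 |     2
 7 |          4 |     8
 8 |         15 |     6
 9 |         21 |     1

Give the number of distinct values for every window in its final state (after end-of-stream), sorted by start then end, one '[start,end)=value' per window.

[8,20)=4 [20,27)=2

i=0 t=8 v=1: → [8,14); WM=−∞
i=1 t=8 v=5: → [8,14); WM=−∞
i=2 t=9 v=8: → [8,15); WM=7
i=3 t=4 v=8: DROP (t<7-1); WM=7
i=4 t=14 v=7: → [8,20); WM=7
i=5 t=20 v=9: → [20,26); WM=18
i=6 t=14 v=2: DROP (t<18-1); WM=18
i=7 t=4 v=8: DROP (t<18-1); WM=18
i=8 t=15 v=6: DROP (t<18-1); WM=18
i=9 t=21 v=1: → [20,27); WM=18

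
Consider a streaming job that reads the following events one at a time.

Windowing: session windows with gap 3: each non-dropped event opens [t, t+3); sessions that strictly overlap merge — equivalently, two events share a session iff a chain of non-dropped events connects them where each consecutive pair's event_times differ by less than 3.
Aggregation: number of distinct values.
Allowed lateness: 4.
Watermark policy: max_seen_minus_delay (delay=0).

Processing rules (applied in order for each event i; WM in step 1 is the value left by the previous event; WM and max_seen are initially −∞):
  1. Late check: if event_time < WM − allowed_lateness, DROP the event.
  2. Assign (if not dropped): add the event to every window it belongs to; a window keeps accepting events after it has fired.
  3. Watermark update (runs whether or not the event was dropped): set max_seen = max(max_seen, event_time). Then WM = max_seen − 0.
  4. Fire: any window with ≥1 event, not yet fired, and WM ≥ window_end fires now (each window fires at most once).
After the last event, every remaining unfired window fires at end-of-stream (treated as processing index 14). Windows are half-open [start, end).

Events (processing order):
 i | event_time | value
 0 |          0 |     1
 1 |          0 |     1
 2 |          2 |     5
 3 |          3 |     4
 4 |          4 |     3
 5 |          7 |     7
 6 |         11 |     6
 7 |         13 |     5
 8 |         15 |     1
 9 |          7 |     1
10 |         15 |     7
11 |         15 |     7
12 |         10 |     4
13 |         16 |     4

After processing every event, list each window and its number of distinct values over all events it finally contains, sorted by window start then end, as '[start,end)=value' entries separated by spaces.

[0,7)=4 [7,10)=1 [11,19)=5

i=0 t=0 v=1: → [0,3); WM=0
i=1 t=0 v=1: → [0,3); WM=0
i=2 t=2 v=5: → [0,5); WM=2
i=3 t=3 v=4: → [0,6); WM=3
i=4 t=4 v=3: → [0,7); WM=4
i=5 t=7 v=7: → [7,10); WM=7
i=6 t=11 v=6: → [11,14); WM=11
i=7 t=13 v=5: → [11,16); WM=13
i=8 t=15 v=1: → [11,18); WM=15
i=9 t=7 v=1: DROP (t<15-4); WM=15
i=10 t=15 v=7: → [11,18); WM=15
i=11 t=15 v=7: → [11,18); WM=15
i=12 t=10 v=4: DROP (t<15-4); WM=15
i=13 t=16 v=4: → [11,19); WM=16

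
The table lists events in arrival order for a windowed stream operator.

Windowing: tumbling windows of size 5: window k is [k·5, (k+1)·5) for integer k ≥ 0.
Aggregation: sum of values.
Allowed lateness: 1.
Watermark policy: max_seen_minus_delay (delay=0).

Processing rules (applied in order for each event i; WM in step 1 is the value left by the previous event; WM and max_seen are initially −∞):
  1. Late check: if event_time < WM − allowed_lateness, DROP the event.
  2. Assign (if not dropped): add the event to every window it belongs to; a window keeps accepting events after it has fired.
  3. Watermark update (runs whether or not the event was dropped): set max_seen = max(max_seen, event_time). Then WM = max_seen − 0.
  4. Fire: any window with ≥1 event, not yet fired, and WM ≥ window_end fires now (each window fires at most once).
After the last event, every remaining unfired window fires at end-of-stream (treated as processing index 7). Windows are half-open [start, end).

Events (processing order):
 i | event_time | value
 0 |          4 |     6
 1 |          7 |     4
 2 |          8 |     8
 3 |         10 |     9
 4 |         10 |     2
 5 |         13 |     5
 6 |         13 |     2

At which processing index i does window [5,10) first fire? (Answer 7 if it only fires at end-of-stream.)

3

i=0 t=4 v=6: → [0,5); WM=4
i=1 t=7 v=4: → [5,10); WM=7; [0,5) fires=6
i=2 t=8 v=8: → [5,10); WM=8
i=3 t=10 v=9: → [10,15); WM=10; [5,10) fires=12
i=4 t=10 v=2: → [10,15); WM=10
i=5 t=13 v=5: → [10,15); WM=13
i=6 t=13 v=2: → [10,15); WM=13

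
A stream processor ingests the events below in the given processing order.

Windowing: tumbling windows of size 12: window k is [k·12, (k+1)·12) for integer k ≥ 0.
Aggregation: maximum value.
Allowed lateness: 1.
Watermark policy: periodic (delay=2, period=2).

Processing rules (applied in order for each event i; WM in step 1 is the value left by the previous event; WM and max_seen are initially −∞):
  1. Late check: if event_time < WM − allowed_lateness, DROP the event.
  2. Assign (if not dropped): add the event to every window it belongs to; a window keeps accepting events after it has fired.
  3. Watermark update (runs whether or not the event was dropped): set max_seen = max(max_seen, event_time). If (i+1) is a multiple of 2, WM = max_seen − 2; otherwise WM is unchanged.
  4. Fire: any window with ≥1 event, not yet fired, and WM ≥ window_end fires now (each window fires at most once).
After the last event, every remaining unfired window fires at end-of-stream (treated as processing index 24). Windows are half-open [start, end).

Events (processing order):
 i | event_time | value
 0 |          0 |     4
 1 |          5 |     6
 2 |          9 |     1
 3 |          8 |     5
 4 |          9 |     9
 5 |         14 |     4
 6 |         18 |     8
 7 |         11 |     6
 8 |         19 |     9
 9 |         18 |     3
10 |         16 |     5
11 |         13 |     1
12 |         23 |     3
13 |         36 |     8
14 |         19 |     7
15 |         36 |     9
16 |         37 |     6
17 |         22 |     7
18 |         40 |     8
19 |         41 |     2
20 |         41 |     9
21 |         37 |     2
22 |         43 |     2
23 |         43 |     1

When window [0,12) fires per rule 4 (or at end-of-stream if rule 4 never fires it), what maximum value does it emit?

9

i=0 t=0 v=4: → [0,12); WM=−∞
i=1 t=5 v=6: → [0,12); WM=3
i=2 t=9 v=1: → [0,12); WM=3
i=3 t=8 v=5: → [0,12); WM=7
i=4 t=9 v=9: → [0,12); WM=7
i=5 t=14 v=4: → [12,24); WM=12; [0,12) fires=9
i=6 t=18 v=8: → [12,24); WM=12
i=7 t=11 v=6: → [0,12); WM=16
i=8 t=19 v=9: → [12,24); WM=16
i=9 t=18 v=3: → [12,24); WM=17
i=10 t=16 v=5: → [12,24); WM=17
i=11 t=13 v=1: DROP (t<17-1); WM=17
i=12 t=23 v=3: → [12,24); WM=17
i=13 t=36 v=8: → [36,48); WM=34; [12,24) fires=9
i=14 t=19 v=7: DROP (t<34-1); WM=34
i=15 t=36 v=9: → [36,48); WM=34
i=16 t=37 v=6: → [36,48); WM=34
i=17 t=22 v=7: DROP (t<34-1); WM=35
i=18 t=40 v=8: → [36,48); WM=35
i=19 t=41 v=2: → [36,48); WM=39
i=20 t=41 v=9: → [36,48); WM=39
i=21 t=37 v=2: DROP (t<39-1); WM=39
i=22 t=43 v=2: → [36,48); WM=39
i=23 t=43 v=1: → [36,48); WM=41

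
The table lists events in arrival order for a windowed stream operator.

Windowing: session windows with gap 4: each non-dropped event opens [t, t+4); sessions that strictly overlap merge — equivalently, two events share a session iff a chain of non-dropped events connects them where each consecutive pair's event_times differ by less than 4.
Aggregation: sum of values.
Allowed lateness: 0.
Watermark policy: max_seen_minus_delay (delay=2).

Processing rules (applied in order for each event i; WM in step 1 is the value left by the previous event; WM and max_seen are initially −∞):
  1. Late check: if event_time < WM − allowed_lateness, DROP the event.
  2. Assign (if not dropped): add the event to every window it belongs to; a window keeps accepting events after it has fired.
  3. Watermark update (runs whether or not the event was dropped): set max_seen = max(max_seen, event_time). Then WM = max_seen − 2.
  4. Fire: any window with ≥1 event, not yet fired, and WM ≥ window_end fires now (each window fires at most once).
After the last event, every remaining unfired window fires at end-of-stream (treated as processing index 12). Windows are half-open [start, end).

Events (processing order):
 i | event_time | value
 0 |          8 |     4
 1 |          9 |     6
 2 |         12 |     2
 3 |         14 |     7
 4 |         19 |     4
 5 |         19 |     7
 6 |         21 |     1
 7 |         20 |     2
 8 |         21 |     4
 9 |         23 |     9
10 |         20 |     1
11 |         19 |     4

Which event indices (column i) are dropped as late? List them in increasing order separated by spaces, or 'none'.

i=0 t=8 v=4: → [8,12); WM=6
i=1 t=9 v=6: → [8,13); WM=7
i=2 t=12 v=2: → [8,16); WM=10
i=3 t=14 v=7: → [8,18); WM=12
i=4 t=19 v=4: → [19,23); WM=17
i=5 t=19 v=7: → [19,23); WM=17
i=6 t=21 v=1: → [19,25); WM=19
i=7 t=20 v=2: → [19,25); WM=19
i=8 t=21 v=4: → [19,25); WM=19
i=9 t=23 v=9: → [19,27); WM=21
i=10 t=20 v=1: DROP (t<21-0); WM=21
i=11 t=19 v=4: DROP (t<21-0); WM=21

10 11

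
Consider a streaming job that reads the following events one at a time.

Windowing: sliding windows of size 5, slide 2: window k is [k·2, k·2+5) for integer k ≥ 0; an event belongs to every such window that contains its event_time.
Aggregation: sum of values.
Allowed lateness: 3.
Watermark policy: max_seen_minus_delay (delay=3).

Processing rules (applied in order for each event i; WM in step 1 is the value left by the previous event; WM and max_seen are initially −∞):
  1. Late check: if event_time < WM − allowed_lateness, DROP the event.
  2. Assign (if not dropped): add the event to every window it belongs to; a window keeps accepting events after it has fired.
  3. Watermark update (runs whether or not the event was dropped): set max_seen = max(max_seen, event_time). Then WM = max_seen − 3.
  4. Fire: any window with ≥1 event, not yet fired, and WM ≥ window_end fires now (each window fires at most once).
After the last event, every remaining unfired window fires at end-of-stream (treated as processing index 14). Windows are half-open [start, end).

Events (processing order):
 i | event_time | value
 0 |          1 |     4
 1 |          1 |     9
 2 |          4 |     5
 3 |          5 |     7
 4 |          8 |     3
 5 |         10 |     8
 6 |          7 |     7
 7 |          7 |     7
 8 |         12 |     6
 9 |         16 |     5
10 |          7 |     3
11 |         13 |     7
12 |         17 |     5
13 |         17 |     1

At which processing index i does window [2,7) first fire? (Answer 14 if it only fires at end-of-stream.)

5

i=0 t=1 v=4: → [0,5); WM=-2
i=1 t=1 v=9: → [0,5); WM=-2
i=2 t=4 v=5: → [4,9),[2,7),[0,5); WM=1
i=3 t=5 v=7: → [4,9),[2,7); WM=2
i=4 t=8 v=3: → [8,13),[6,11),[4,9); WM=5; [0,5) fires=18
i=5 t=10 v=8: → [10,15),[8,13),[6,11); WM=7; [2,7) fires=12
i=6 t=7 v=7: → [6,11),[4,9); WM=7
i=7 t=7 v=7: → [6,11),[4,9); WM=7
i=8 t=12 v=6: → [12,17),[10,15),[8,13); WM=9; [4,9) fires=29
i=9 t=16 v=5: → [16,21),[14,19),[12,17); WM=13; [6,11) fires=25 [8,13) fires=17
i=10 t=7 v=3: DROP (t<13-3); WM=13
i=11 t=13 v=7: → [12,17),[10,15); WM=13
i=12 t=17 v=5: → [16,21),[14,19); WM=14
i=13 t=17 v=1: → [16,21),[14,19); WM=14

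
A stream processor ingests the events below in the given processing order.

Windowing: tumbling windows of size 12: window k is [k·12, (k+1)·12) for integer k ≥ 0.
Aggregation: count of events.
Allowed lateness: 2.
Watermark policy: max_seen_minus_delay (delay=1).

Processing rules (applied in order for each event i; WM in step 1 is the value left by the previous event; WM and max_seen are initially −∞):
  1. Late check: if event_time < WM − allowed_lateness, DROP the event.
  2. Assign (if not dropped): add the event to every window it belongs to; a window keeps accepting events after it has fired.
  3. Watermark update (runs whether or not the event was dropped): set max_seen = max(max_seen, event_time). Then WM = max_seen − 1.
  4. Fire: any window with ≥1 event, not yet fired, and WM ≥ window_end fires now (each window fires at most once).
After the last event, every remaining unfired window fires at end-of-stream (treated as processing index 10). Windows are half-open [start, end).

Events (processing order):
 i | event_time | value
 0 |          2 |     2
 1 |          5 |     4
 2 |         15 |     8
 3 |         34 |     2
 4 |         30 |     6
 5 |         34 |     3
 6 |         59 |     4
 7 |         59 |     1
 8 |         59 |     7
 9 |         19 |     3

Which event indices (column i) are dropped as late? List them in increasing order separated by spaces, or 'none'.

4 9

i=0 t=2 v=2: → [0,12); WM=1
i=1 t=5 v=4: → [0,12); WM=4
i=2 t=15 v=8: → [12,24); WM=14; [0,12) fires=2
i=3 t=34 v=2: → [24,36); WM=33; [12,24) fires=1
i=4 t=30 v=6: DROP (t<33-2); WM=33
i=5 t=34 v=3: → [24,36); WM=33
i=6 t=59 v=4: → [48,60); WM=58; [24,36) fires=2
i=7 t=59 v=1: → [48,60); WM=58
i=8 t=59 v=7: → [48,60); WM=58
i=9 t=19 v=3: DROP (t<58-2); WM=58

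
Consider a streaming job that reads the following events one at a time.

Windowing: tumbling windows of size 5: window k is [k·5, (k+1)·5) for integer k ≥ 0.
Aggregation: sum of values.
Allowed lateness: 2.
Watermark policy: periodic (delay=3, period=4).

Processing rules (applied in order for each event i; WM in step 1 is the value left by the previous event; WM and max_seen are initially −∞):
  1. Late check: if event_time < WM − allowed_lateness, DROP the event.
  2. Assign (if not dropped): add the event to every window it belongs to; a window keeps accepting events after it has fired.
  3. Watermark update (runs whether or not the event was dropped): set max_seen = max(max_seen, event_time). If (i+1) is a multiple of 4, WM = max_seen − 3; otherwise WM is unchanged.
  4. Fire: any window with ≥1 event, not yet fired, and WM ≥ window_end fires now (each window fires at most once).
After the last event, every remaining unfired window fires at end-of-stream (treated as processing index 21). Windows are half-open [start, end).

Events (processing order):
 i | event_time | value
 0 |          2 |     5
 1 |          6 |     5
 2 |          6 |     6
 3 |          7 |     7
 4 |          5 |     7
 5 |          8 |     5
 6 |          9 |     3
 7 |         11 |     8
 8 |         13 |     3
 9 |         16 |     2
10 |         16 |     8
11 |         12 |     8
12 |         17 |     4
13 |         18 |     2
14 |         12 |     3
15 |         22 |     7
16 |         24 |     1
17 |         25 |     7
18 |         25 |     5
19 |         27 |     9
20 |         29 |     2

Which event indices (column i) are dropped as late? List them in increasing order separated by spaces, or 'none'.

i=0 t=2 v=5: → [0,5); WM=−∞
i=1 t=6 v=5: → [5,10); WM=−∞
i=2 t=6 v=6: → [5,10); WM=−∞
i=3 t=7 v=7: → [5,10); WM=4
i=4 t=5 v=7: → [5,10); WM=4
i=5 t=8 v=5: → [5,10); WM=4
i=6 t=9 v=3: → [5,10); WM=4
i=7 t=11 v=8: → [10,15); WM=8; [0,5) fires=5
i=8 t=13 v=3: → [10,15); WM=8
i=9 t=16 v=2: → [15,20); WM=8
i=10 t=16 v=8: → [15,20); WM=8
i=11 t=12 v=8: → [10,15); WM=13; [5,10) fires=33
i=12 t=17 v=4: → [15,20); WM=13
i=13 t=18 v=2: → [15,20); WM=13
i=14 t=12 v=3: → [10,15); WM=13
i=15 t=22 v=7: → [20,25); WM=19; [10,15) fires=22
i=16 t=24 v=1: → [20,25); WM=19
i=17 t=25 v=7: → [25,30); WM=19
i=18 t=25 v=5: → [25,30); WM=19
i=19 t=27 v=9: → [25,30); WM=24; [15,20) fires=16
i=20 t=29 v=2: → [25,30); WM=24

none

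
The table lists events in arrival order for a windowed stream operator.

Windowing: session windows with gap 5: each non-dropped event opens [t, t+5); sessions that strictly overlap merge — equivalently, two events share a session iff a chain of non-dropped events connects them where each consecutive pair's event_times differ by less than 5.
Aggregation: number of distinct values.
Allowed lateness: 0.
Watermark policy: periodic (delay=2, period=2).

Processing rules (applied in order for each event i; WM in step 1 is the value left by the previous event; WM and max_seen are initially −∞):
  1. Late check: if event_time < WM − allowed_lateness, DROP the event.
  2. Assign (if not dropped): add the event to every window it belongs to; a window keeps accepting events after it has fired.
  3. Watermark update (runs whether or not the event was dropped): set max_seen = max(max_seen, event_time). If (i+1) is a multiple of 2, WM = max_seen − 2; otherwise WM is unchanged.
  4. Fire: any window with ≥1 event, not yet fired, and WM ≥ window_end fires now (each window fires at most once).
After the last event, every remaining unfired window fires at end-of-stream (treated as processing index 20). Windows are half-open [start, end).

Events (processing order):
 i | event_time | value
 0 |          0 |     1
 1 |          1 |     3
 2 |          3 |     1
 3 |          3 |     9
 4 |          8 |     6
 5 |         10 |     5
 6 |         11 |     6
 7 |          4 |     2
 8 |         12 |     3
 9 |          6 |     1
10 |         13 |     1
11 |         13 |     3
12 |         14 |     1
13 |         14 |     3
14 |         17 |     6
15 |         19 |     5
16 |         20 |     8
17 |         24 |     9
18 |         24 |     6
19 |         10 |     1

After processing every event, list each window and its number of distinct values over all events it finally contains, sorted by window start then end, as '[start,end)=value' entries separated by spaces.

i=0 t=0 v=1: → [0,5); WM=−∞
i=1 t=1 v=3: → [0,6); WM=-1
i=2 t=3 v=1: → [0,8); WM=-1
i=3 t=3 v=9: → [0,8); WM=1
i=4 t=8 v=6: → [8,13); WM=1
i=5 t=10 v=5: → [8,15); WM=8
i=6 t=11 v=6: → [8,16); WM=8
i=7 t=4 v=2: DROP (t<8-0); WM=9
i=8 t=12 v=3: → [8,17); WM=9
i=9 t=6 v=1: DROP (t<9-0); WM=10
i=10 t=13 v=1: → [8,18); WM=10
i=11 t=13 v=3: → [8,18); WM=11
i=12 t=14 v=1: → [8,19); WM=11
i=13 t=14 v=3: → [8,19); WM=12
i=14 t=17 v=6: → [8,22); WM=12
i=15 t=19 v=5: → [8,24); WM=17
i=16 t=20 v=8: → [8,25); WM=17
i=17 t=24 v=9: → [8,29); WM=22
i=18 t=24 v=6: → [8,29); WM=22
i=19 t=10 v=1: DROP (t<22-0); WM=22

[0,8)=3 [8,29)=6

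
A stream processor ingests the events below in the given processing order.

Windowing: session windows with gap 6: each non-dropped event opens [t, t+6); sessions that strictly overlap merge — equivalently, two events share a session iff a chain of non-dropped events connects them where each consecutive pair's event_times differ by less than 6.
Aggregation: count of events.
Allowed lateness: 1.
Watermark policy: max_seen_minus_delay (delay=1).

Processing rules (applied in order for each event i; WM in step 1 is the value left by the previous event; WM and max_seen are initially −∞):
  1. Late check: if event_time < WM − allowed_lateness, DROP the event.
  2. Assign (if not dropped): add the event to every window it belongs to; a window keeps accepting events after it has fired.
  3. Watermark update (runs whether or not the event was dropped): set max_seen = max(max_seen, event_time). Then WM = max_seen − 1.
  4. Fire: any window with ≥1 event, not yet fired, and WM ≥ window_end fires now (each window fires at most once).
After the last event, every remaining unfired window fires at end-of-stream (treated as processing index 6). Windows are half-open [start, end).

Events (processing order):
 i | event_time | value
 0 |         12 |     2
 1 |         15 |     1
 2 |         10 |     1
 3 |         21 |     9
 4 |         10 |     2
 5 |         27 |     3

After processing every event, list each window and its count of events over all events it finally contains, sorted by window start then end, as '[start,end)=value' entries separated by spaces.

i=0 t=12 v=2: → [12,18); WM=11
i=1 t=15 v=1: → [12,21); WM=14
i=2 t=10 v=1: DROP (t<14-1); WM=14
i=3 t=21 v=9: → [21,27); WM=20
i=4 t=10 v=2: DROP (t<20-1); WM=20
i=5 t=27 v=3: → [27,33); WM=26

[12,21)=2 [21,27)=1 [27,33)=1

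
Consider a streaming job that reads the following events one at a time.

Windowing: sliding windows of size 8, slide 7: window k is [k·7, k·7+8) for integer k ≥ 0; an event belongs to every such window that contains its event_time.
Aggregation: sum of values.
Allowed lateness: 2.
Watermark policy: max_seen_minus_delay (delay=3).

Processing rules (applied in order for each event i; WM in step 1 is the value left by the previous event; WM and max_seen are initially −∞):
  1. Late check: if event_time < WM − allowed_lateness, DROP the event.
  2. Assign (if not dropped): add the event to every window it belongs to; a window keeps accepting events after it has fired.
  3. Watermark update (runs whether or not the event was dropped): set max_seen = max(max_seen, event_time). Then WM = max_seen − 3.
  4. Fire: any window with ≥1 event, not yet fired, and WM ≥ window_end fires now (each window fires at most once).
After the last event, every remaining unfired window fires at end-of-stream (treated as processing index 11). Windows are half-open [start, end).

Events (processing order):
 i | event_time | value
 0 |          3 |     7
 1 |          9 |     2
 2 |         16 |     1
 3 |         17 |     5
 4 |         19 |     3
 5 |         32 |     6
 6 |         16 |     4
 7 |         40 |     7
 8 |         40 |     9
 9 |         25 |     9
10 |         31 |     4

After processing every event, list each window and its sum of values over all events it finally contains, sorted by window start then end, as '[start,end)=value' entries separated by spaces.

[0,8)=7 [7,15)=2 [14,22)=9 [28,36)=6 [35,43)=16

i=0 t=3 v=7: → [0,8); WM=0
i=1 t=9 v=2: → [7,15); WM=6
i=2 t=16 v=1: → [14,22); WM=13; [0,8) fires=7
i=3 t=17 v=5: → [14,22); WM=14
i=4 t=19 v=3: → [14,22); WM=16; [7,15) fires=2
i=5 t=32 v=6: → [28,36); WM=29; [14,22) fires=9
i=6 t=16 v=4: DROP (t<29-2); WM=29
i=7 t=40 v=7: → [35,43); WM=37; [28,36) fires=6
i=8 t=40 v=9: → [35,43); WM=37
i=9 t=25 v=9: DROP (t<37-2); WM=37
i=10 t=31 v=4: DROP (t<37-2); WM=37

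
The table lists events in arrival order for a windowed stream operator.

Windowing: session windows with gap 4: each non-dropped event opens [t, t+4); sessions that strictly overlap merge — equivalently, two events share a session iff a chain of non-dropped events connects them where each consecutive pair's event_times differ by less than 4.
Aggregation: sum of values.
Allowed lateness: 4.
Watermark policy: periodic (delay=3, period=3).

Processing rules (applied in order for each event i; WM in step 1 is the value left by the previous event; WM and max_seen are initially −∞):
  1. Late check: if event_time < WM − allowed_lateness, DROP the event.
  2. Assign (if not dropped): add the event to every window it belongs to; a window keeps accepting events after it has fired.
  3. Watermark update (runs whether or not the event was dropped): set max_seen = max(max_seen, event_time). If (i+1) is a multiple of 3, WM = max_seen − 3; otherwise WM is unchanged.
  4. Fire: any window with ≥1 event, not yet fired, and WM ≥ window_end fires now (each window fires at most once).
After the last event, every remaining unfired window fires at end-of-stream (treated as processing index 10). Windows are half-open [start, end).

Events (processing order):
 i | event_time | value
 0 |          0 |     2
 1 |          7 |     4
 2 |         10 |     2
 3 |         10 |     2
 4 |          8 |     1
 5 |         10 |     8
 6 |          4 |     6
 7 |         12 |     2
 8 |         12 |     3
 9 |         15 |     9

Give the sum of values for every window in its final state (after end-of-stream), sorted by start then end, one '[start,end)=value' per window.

[0,4)=2 [4,19)=37

i=0 t=0 v=2: → [0,4); WM=−∞
i=1 t=7 v=4: → [7,11); WM=−∞
i=2 t=10 v=2: → [7,14); WM=7
i=3 t=10 v=2: → [7,14); WM=7
i=4 t=8 v=1: → [7,14); WM=7
i=5 t=10 v=8: → [7,14); WM=7
i=6 t=4 v=6: → [4,14); WM=7
i=7 t=12 v=2: → [4,16); WM=7
i=8 t=12 v=3: → [4,16); WM=9
i=9 t=15 v=9: → [4,19); WM=9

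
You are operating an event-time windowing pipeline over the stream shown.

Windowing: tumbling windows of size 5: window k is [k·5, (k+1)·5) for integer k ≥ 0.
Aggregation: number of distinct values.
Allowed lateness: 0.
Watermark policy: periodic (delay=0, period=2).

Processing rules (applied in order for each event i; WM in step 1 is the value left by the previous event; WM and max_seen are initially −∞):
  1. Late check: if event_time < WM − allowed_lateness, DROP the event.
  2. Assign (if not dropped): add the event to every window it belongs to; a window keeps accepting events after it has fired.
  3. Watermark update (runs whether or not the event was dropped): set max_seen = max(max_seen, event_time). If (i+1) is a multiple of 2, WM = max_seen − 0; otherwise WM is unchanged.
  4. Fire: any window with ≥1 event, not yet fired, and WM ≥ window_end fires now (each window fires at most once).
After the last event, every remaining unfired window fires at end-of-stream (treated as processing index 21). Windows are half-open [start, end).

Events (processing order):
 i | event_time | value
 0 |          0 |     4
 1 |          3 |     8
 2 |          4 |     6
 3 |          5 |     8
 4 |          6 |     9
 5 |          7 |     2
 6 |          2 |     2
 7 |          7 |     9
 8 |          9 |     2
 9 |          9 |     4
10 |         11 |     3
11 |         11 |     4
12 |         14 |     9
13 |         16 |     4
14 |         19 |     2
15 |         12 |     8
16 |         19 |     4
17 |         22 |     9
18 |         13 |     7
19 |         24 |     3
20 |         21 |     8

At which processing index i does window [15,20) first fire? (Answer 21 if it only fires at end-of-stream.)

17

i=0 t=0 v=4: → [0,5); WM=−∞
i=1 t=3 v=8: → [0,5); WM=3
i=2 t=4 v=6: → [0,5); WM=3
i=3 t=5 v=8: → [5,10); WM=5; [0,5) fires=3
i=4 t=6 v=9: → [5,10); WM=5
i=5 t=7 v=2: → [5,10); WM=7
i=6 t=2 v=2: DROP (t<7-0); WM=7
i=7 t=7 v=9: → [5,10); WM=7
i=8 t=9 v=2: → [5,10); WM=7
i=9 t=9 v=4: → [5,10); WM=9
i=10 t=11 v=3: → [10,15); WM=9
i=11 t=11 v=4: → [10,15); WM=11; [5,10) fires=4
i=12 t=14 v=9: → [10,15); WM=11
i=13 t=16 v=4: → [15,20); WM=16; [10,15) fires=3
i=14 t=19 v=2: → [15,20); WM=16
i=15 t=12 v=8: DROP (t<16-0); WM=19
i=16 t=19 v=4: → [15,20); WM=19
i=17 t=22 v=9: → [20,25); WM=22; [15,20) fires=2
i=18 t=13 v=7: DROP (t<22-0); WM=22
i=19 t=24 v=3: → [20,25); WM=24
i=20 t=21 v=8: DROP (t<24-0); WM=24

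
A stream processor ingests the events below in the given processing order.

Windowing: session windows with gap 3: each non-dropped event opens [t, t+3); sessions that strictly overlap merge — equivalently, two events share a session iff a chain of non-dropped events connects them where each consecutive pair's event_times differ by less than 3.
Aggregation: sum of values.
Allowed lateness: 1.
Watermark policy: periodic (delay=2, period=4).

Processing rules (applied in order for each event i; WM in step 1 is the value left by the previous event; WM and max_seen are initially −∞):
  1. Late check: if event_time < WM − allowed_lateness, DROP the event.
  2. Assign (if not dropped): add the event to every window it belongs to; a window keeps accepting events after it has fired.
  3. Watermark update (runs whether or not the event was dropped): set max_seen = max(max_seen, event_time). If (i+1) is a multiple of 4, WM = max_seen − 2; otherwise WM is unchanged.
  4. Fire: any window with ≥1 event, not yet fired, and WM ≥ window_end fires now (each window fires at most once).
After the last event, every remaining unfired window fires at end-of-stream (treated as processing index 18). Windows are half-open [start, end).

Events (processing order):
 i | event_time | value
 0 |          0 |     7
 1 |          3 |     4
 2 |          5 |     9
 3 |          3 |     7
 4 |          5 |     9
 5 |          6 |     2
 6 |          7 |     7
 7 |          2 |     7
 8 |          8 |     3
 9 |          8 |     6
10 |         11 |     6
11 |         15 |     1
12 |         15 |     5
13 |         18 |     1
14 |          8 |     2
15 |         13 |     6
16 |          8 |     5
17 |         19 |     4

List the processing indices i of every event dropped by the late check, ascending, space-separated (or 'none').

14 16

i=0 t=0 v=7: → [0,3); WM=−∞
i=1 t=3 v=4: → [3,6); WM=−∞
i=2 t=5 v=9: → [3,8); WM=−∞
i=3 t=3 v=7: → [3,8); WM=3
i=4 t=5 v=9: → [3,8); WM=3
i=5 t=6 v=2: → [3,9); WM=3
i=6 t=7 v=7: → [3,10); WM=3
i=7 t=2 v=7: → [0,10); WM=5
i=8 t=8 v=3: → [0,11); WM=5
i=9 t=8 v=6: → [0,11); WM=5
i=10 t=11 v=6: → [11,14); WM=5
i=11 t=15 v=1: → [15,18); WM=13
i=12 t=15 v=5: → [15,18); WM=13
i=13 t=18 v=1: → [18,21); WM=13
i=14 t=8 v=2: DROP (t<13-1); WM=13
i=15 t=13 v=6: → [11,18); WM=16
i=16 t=8 v=5: DROP (t<16-1); WM=16
i=17 t=19 v=4: → [18,22); WM=16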